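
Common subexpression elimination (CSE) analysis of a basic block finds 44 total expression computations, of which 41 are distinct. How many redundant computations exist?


CSE count = total expressions - unique expressions
= 44 - 41 = 3

3


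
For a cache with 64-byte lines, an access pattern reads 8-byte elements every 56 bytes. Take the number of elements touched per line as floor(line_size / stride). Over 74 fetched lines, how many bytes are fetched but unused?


Elements per line = floor(64 / 56) = 1
Bytes used per line = 1 * 8 = 8
Wasted per line = 64 - 8 = 56
Total wasted = 56 * 74 = 4144

4144


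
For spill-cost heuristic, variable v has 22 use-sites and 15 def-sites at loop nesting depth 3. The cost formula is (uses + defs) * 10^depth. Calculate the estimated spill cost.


uses + defs = 22 + 15 = 37
10^3 = 1000
Spill cost = 37 * 1000 = 37000

37000


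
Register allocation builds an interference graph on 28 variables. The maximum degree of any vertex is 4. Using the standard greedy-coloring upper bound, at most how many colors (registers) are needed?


Greedy coloring never needs more than (max_degree + 1) colors: when coloring a vertex, at most max_degree neighbors are already colored.
Upper bound = 4 + 1 = 5

5


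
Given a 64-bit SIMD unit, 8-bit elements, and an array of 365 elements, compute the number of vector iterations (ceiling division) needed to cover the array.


Width = 64 / 8 = 8 elements per vector op
Iterations = ceil(365 / 8) = 46

46


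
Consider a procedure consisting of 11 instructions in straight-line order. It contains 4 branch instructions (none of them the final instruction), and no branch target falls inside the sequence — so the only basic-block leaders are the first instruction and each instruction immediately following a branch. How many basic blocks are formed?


With no in-sequence branch targets, the leaders are the first instruction plus the instruction after each branch.
Number of basic blocks = branches + 1
= 4 + 1 = 5

5


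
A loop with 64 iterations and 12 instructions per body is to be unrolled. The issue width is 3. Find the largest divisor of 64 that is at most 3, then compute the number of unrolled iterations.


Largest divisor of 64 <= 3 is 2
New iterations = 64 / 2 = 32

32


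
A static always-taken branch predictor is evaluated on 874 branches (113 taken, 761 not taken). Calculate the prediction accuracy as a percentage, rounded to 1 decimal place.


Predictor: always-taken
Correct predictions = 113
Accuracy = 113 / 874 * 100 = 12.9%

12.9


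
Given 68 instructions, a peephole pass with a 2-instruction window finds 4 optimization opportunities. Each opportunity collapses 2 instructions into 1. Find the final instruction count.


Each match removes 1 instructions.
Total removed = 4 * 1 = 4
Remaining = 68 - 4 = 64

64


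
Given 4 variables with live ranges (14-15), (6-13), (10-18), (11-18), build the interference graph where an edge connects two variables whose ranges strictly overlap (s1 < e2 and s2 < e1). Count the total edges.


Check all pairs for overlapping intervals.
Two intervals (s1,e1) and (s2,e2) overlap if s1 < e2 and s2 < e1.
v0 (14-15) vs v1..v3: overlaps v2, v3 -> 2
v1 (6-13) vs v2..v3: overlaps v2, v3 -> 2
v2 (10-18) vs v3: overlaps v3 -> 1
Total overlapping pairs = 2 + 2 + 1 = 5

5


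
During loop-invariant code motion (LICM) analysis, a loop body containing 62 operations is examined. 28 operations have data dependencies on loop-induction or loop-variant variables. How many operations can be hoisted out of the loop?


Invariant candidates = total - loop-dependent
= 62 - 28 = 34

34


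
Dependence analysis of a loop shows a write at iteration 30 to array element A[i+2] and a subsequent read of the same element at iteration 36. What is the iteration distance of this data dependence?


Distance = read iteration - write iteration
= 36 - 30 = 6

6


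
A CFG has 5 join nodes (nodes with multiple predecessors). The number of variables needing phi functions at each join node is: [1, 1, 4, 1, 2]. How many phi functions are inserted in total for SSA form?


Total phi functions = sum of phi functions at each join node
= 1 + 1 + 4 + 1 + 2 = 9

9


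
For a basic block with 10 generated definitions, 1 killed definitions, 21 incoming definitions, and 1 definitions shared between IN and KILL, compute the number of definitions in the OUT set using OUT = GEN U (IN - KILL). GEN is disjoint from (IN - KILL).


IN - KILL: 21 - 1 = 20 surviving definitions
OUT = GEN + surviving = 10 + 20 = 30

30


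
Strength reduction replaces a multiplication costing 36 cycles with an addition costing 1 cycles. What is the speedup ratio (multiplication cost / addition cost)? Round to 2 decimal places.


Ratio = mult_cost / add_cost = 36 / 1 = 36.0

36.0


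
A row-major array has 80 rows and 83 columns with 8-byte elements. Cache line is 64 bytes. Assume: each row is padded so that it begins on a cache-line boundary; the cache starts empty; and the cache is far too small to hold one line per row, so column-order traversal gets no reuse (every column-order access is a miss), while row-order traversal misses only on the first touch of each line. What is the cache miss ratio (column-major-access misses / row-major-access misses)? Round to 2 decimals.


Each row occupies 83 * 8 = 664 bytes and starts on a line boundary, so it spans ceil(664 / 64) = 11 cache lines.
Row-major traversal misses (one per line touched): 80 * ceil(83 * 8 / 64) = 880
Column-major traversal misses (no reuse, every access misses): 80 * 83 = 6640
Ratio = 6640 / 880 = 7.55

7.55


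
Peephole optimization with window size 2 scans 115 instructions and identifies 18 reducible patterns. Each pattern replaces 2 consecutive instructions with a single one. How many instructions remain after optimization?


Each match removes 1 instructions.
Total removed = 18 * 1 = 18
Remaining = 115 - 18 = 97

97


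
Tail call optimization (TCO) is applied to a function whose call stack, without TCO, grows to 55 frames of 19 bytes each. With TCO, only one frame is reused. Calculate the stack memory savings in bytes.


Without TCO: 55 * 19 = 1045 bytes
With TCO: reuse 1 frame = 19 bytes
Savings = 1045 - 19 = 1026

1026


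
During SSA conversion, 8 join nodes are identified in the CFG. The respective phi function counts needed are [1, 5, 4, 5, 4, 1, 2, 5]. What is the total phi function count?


Total phi functions = sum of phi functions at each join node
= 1 + 5 + 4 + 5 + 4 + 1 + 2 + 5 = 27

27


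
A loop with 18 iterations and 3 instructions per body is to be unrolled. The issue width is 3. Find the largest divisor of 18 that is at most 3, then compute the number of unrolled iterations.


Largest divisor of 18 <= 3 is 3
New iterations = 18 / 3 = 6

6


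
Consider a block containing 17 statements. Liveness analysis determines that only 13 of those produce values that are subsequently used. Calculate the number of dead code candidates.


Dead code = total statements - live definitions
= 17 - 13 = 4

4


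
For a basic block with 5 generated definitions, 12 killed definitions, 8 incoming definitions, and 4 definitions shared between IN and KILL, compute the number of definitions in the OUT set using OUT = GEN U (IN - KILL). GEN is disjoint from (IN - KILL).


IN - KILL: 8 - 4 = 4 surviving definitions
OUT = GEN + surviving = 5 + 4 = 9

9


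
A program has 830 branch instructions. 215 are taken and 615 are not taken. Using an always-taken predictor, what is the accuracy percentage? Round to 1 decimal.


Predictor: always-taken
Correct predictions = 215
Accuracy = 215 / 830 * 100 = 25.9%

25.9


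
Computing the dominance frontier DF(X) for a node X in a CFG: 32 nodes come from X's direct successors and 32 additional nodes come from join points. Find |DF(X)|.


DF(X) = direct successor contributions + join point contributions
= 32 + 32 = 64

64


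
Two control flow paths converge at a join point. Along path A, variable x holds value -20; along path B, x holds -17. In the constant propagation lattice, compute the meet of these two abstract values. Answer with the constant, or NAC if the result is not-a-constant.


Meet operation: if both paths give the same constant, result is that constant; if they differ, result is NAC (not-a-constant).
Path A: -20, Path B: -17 -> differ
Result: not-a-constant -> NAC

NAC


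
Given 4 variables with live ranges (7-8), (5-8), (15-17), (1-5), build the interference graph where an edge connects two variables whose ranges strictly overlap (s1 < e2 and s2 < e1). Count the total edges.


Check all pairs for overlapping intervals.
Two intervals (s1,e1) and (s2,e2) overlap if s1 < e2 and s2 < e1.
v0 (7-8) vs v1..v3: overlaps v1 -> 1
v1 (5-8) vs v2..v3: overlaps none -> 0
v2 (15-17) vs v3: overlaps none -> 0
Total overlapping pairs = 1 + 0 + 0 = 1

1


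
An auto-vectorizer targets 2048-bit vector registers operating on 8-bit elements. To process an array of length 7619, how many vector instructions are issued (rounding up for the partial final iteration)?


Width = 2048 / 8 = 256 elements per vector op
Iterations = ceil(7619 / 256) = 30

30


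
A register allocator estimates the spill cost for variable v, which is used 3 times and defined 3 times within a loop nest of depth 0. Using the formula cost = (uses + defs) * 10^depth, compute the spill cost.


uses + defs = 3 + 3 = 6
10^0 = 1
Spill cost = 6 * 1 = 6

6


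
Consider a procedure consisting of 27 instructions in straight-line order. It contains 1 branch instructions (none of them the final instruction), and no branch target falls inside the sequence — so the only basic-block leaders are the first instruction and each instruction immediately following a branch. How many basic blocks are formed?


With no in-sequence branch targets, the leaders are the first instruction plus the instruction after each branch.
Number of basic blocks = branches + 1
= 1 + 1 = 2

2


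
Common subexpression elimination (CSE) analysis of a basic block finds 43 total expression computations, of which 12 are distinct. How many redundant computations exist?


CSE count = total expressions - unique expressions
= 43 - 12 = 31

31


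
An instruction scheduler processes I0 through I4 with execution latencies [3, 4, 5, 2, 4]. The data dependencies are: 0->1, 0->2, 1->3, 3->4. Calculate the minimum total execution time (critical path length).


Compute longest path through dependency graph: dist(Ik) = max over predecessors of dist + latency(Ik).
dist(I0) = latency 3 = 3
dist(I1) = dist(I0) + 4 = 3 + 4 = 7
dist(I2) = dist(I0) + 5 = 3 + 5 = 8
dist(I3) = dist(I1) + 2 = 7 + 2 = 9
dist(I4) = dist(I3) + 4 = 9 + 4 = 13
Critical path = max dist = 13

13


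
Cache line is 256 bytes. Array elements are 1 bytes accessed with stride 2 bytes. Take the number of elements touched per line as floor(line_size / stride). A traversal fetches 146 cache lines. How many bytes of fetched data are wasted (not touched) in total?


Elements per line = floor(256 / 2) = 128
Bytes used per line = 128 * 1 = 128
Wasted per line = 256 - 128 = 128
Total wasted = 128 * 146 = 18688

18688


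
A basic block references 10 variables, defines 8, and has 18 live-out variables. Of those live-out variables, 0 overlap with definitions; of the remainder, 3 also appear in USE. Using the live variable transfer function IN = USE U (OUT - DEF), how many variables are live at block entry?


OUT - DEF: 18 - 0 = 18
|IN| = |USE| + |OUT - DEF| - |USE ∩ (OUT - DEF)| = 10 + 18 - 3 = 25

25


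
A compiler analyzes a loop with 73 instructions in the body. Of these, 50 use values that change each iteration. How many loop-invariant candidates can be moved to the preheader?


Invariant candidates = total - loop-dependent
= 73 - 50 = 23

23


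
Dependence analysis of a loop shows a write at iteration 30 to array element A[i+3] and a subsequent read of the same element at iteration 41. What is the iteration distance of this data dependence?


Distance = read iteration - write iteration
= 41 - 30 = 11

11


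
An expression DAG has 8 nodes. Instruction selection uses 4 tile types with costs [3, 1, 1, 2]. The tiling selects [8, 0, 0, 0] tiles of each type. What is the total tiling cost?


Total cost = sum(count_i * cost_i)
= 8*3 + 0*1 + 0*1 + 0*2
= 24

24


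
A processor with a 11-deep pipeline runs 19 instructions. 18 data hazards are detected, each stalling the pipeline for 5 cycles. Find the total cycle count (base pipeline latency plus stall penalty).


Base cycles = 11 + 19 - 1 = 29
Total stalls = 18 * 5 = 90
Total = 29 + 90 = 119

119


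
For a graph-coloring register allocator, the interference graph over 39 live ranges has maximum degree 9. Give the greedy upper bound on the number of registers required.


Greedy coloring never needs more than (max_degree + 1) colors: when coloring a vertex, at most max_degree neighbors are already colored.
Upper bound = 9 + 1 = 10

10


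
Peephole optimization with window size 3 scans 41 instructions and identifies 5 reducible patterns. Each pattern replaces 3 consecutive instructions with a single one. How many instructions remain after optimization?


Each match removes 2 instructions.
Total removed = 5 * 2 = 10
Remaining = 41 - 10 = 31

31


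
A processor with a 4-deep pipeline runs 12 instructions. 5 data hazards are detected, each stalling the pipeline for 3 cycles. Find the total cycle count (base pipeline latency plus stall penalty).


Base cycles = 4 + 12 - 1 = 15
Total stalls = 5 * 3 = 15
Total = 15 + 15 = 30

30


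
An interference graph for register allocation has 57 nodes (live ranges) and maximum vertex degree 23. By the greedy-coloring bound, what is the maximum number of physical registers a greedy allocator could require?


Greedy coloring never needs more than (max_degree + 1) colors: when coloring a vertex, at most max_degree neighbors are already colored.
Upper bound = 23 + 1 = 24

24


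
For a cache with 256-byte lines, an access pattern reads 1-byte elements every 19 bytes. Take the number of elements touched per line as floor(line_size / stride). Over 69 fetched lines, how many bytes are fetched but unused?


Elements per line = floor(256 / 19) = 13
Bytes used per line = 13 * 1 = 13
Wasted per line = 256 - 13 = 243
Total wasted = 243 * 69 = 16767

16767


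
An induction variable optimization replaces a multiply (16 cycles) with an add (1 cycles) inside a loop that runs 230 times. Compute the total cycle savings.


Per-iteration saving = 16 - 1 = 15
Total saved = 230 * 15 = 3450

3450


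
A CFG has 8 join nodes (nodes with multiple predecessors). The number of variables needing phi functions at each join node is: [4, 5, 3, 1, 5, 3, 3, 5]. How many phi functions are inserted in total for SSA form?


Total phi functions = sum of phi functions at each join node
= 4 + 5 + 3 + 1 + 5 + 3 + 3 + 5 = 29

29


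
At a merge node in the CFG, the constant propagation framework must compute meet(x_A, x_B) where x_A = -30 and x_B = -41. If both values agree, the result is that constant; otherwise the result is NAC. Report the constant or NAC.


Meet operation: if both paths give the same constant, result is that constant; if they differ, result is NAC (not-a-constant).
Path A: -30, Path B: -41 -> differ
Result: not-a-constant -> NAC

NAC


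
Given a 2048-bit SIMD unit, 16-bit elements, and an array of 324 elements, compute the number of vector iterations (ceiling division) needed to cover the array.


Width = 2048 / 16 = 128 elements per vector op
Iterations = ceil(324 / 128) = 3

3


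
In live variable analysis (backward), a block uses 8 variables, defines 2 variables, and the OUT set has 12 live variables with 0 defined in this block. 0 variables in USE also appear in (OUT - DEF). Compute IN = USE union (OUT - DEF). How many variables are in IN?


OUT - DEF: 12 - 0 = 12
|IN| = |USE| + |OUT - DEF| - |USE ∩ (OUT - DEF)| = 8 + 12 - 0 = 20

20


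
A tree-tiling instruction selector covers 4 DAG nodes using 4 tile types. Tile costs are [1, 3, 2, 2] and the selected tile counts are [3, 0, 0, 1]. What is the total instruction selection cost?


Total cost = sum(count_i * cost_i)
= 3*1 + 0*3 + 0*2 + 1*2
= 5

5


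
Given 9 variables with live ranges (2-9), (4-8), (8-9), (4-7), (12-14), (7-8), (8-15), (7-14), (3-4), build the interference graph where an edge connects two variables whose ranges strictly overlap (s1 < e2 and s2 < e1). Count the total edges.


Check all pairs for overlapping intervals.
Two intervals (s1,e1) and (s2,e2) overlap if s1 < e2 and s2 < e1.
v0 (2-9) vs v1..v8: overlaps v1, v2, v3, v5, v6, v7, v8 -> 7
v1 (4-8) vs v2..v8: overlaps v3, v5, v7 -> 3
v2 (8-9) vs v3..v8: overlaps v6, v7 -> 2
v3 (4-7) vs v4..v8: overlaps none -> 0
v4 (12-14) vs v5..v8: overlaps v6, v7 -> 2
v5 (7-8) vs v6..v8: overlaps v7 -> 1
v6 (8-15) vs v7..v8: overlaps v7 -> 1
v7 (7-14) vs v8: overlaps none -> 0
Total overlapping pairs = 7 + 3 + 2 + 0 + 2 + 1 + 1 + 0 = 16

16


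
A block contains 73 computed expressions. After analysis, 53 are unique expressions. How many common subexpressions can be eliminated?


CSE count = total expressions - unique expressions
= 73 - 53 = 20

20


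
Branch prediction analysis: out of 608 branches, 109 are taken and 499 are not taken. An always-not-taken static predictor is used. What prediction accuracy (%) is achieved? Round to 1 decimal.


Predictor: always-not-taken
Correct predictions = 499
Accuracy = 499 / 608 * 100 = 82.1%

82.1


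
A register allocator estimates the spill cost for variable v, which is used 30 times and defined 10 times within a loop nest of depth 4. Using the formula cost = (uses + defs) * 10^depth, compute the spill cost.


uses + defs = 30 + 10 = 40
10^4 = 10000
Spill cost = 40 * 10000 = 400000

400000


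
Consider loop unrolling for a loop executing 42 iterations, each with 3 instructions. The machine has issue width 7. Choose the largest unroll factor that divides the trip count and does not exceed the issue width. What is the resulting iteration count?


Largest divisor of 42 <= 7 is 7
New iterations = 42 / 7 = 6

6


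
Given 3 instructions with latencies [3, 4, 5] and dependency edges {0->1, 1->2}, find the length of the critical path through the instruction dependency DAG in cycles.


Compute longest path through dependency graph: dist(Ik) = max over predecessors of dist + latency(Ik).
dist(I0) = latency 3 = 3
dist(I1) = dist(I0) + 4 = 3 + 4 = 7
dist(I2) = dist(I1) + 5 = 7 + 5 = 12
Critical path = max dist = 12

12


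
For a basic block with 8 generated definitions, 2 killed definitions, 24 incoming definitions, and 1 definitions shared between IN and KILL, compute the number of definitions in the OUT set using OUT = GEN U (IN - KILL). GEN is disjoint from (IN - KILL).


IN - KILL: 24 - 1 = 23 surviving definitions
OUT = GEN + surviving = 8 + 23 = 31

31


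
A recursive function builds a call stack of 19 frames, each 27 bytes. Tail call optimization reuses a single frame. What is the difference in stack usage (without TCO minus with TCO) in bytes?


Without TCO: 19 * 27 = 513 bytes
With TCO: reuse 1 frame = 27 bytes
Savings = 513 - 27 = 486

486


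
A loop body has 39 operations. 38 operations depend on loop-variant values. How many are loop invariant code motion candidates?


Invariant candidates = total - loop-dependent
= 39 - 38 = 1

1


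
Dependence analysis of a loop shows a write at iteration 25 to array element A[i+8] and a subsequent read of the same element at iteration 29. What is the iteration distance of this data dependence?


Distance = read iteration - write iteration
= 29 - 25 = 4

4


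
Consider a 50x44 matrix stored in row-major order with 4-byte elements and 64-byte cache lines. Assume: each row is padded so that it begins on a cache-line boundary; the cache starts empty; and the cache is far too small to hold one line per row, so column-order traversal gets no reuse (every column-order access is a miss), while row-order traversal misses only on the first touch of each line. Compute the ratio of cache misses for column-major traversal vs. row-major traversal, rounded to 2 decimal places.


Each row occupies 44 * 4 = 176 bytes and starts on a line boundary, so it spans ceil(176 / 64) = 3 cache lines.
Row-major traversal misses (one per line touched): 50 * ceil(44 * 4 / 64) = 150
Column-major traversal misses (no reuse, every access misses): 50 * 44 = 2200
Ratio = 2200 / 150 = 14.67

14.67


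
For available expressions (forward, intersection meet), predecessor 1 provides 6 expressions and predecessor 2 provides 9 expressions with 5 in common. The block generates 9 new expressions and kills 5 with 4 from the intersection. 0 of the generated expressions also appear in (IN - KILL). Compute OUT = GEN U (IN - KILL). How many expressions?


IN = intersection of predecessors = 5
IN - KILL = 5 - 4 = 1
|OUT| = |GEN| + |IN - KILL| - |GEN ∩ (IN - KILL)| = 9 + 1 - 0 = 10

10


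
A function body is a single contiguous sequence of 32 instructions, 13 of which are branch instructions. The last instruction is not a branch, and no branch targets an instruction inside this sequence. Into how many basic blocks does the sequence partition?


With no in-sequence branch targets, the leaders are the first instruction plus the instruction after each branch.
Number of basic blocks = branches + 1
= 13 + 1 = 14

14


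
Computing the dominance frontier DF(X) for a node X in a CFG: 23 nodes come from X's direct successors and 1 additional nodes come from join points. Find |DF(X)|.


DF(X) = direct successor contributions + join point contributions
= 23 + 1 = 24

24


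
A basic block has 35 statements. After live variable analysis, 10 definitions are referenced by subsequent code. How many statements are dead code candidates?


Dead code = total statements - live definitions
= 35 - 10 = 25

25


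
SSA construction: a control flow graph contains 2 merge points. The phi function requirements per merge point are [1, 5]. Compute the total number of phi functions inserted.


Total phi functions = sum of phi functions at each join node
= 1 + 5 = 6

6


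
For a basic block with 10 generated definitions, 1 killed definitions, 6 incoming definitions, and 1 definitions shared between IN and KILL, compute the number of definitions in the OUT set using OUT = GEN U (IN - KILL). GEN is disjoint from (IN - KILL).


IN - KILL: 6 - 1 = 5 surviving definitions
OUT = GEN + surviving = 10 + 5 = 15

15


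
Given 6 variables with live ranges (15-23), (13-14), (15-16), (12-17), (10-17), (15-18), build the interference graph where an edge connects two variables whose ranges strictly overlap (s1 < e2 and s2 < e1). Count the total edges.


Check all pairs for overlapping intervals.
Two intervals (s1,e1) and (s2,e2) overlap if s1 < e2 and s2 < e1.
v0 (15-23) vs v1..v5: overlaps v2, v3, v4, v5 -> 4
v1 (13-14) vs v2..v5: overlaps v3, v4 -> 2
v2 (15-16) vs v3..v5: overlaps v3, v4, v5 -> 3
v3 (12-17) vs v4..v5: overlaps v4, v5 -> 2
v4 (10-17) vs v5: overlaps v5 -> 1
Total overlapping pairs = 4 + 2 + 3 + 2 + 1 = 12

12


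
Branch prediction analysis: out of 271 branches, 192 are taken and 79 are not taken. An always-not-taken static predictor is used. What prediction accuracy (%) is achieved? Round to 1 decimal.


Predictor: always-not-taken
Correct predictions = 79
Accuracy = 79 / 271 * 100 = 29.2%

29.2


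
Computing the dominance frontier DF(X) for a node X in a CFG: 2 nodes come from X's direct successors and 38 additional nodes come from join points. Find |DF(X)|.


DF(X) = direct successor contributions + join point contributions
= 2 + 38 = 40

40


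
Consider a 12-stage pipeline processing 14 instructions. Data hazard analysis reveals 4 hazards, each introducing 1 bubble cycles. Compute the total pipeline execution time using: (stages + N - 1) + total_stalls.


Base cycles = 12 + 14 - 1 = 25
Total stalls = 4 * 1 = 4
Total = 25 + 4 = 29

29


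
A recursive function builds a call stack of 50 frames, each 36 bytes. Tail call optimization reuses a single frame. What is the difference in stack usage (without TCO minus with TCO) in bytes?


Without TCO: 50 * 36 = 1800 bytes
With TCO: reuse 1 frame = 36 bytes
Savings = 1800 - 36 = 1764

1764


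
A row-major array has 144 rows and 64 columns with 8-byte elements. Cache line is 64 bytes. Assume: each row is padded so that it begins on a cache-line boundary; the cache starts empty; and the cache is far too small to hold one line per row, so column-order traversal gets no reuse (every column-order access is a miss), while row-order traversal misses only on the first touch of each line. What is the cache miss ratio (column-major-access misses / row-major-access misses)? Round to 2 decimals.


Each row occupies 64 * 8 = 512 bytes and starts on a line boundary, so it spans ceil(512 / 64) = 8 cache lines.
Row-major traversal misses (one per line touched): 144 * ceil(64 * 8 / 64) = 1152
Column-major traversal misses (no reuse, every access misses): 144 * 64 = 9216
Ratio = 9216 / 1152 = 8.0

8.0


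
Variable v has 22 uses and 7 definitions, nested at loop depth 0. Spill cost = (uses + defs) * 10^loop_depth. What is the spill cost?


uses + defs = 22 + 7 = 29
10^0 = 1
Spill cost = 29 * 1 = 29

29


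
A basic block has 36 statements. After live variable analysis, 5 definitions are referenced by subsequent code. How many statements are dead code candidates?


Dead code = total statements - live definitions
= 36 - 5 = 31

31


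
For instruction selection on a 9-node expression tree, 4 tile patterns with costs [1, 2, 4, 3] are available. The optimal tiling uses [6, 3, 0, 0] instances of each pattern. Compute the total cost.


Total cost = sum(count_i * cost_i)
= 6*1 + 3*2 + 0*4 + 0*3
= 12

12


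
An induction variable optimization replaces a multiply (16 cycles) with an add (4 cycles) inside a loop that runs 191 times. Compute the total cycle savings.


Per-iteration saving = 16 - 4 = 12
Total saved = 191 * 12 = 2292

2292


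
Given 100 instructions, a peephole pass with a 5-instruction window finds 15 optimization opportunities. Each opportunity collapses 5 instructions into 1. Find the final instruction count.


Each match removes 4 instructions.
Total removed = 15 * 4 = 60
Remaining = 100 - 60 = 40

40


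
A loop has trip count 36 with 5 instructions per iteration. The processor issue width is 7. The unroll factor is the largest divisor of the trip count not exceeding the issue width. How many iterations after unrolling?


Largest divisor of 36 <= 7 is 6
New iterations = 36 / 6 = 6

6


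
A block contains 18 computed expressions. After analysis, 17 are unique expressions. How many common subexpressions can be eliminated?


CSE count = total expressions - unique expressions
= 18 - 17 = 1

1


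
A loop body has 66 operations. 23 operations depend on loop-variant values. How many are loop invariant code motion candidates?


Invariant candidates = total - loop-dependent
= 66 - 23 = 43

43


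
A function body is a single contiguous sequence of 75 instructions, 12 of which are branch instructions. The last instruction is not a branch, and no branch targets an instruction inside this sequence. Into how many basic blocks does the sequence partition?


With no in-sequence branch targets, the leaders are the first instruction plus the instruction after each branch.
Number of basic blocks = branches + 1
= 12 + 1 = 13

13


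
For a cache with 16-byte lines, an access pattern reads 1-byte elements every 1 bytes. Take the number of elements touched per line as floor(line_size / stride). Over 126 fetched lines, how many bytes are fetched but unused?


Elements per line = floor(16 / 1) = 16
Bytes used per line = 16 * 1 = 16
Wasted per line = 16 - 16 = 0
Total wasted = 0 * 126 = 0

0


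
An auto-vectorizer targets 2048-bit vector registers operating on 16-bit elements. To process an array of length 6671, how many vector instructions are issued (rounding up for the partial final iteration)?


Width = 2048 / 16 = 128 elements per vector op
Iterations = ceil(6671 / 128) = 53

53


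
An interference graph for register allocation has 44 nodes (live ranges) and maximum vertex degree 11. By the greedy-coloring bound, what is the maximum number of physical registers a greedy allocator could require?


Greedy coloring never needs more than (max_degree + 1) colors: when coloring a vertex, at most max_degree neighbors are already colored.
Upper bound = 11 + 1 = 12

12


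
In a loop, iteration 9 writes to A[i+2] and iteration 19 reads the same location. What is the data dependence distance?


Distance = read iteration - write iteration
= 19 - 9 = 10

10


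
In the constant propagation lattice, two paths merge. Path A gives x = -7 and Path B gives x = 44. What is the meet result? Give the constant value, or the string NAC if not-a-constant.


Meet operation: if both paths give the same constant, result is that constant; if they differ, result is NAC (not-a-constant).
Path A: -7, Path B: 44 -> differ
Result: not-a-constant -> NAC

NAC


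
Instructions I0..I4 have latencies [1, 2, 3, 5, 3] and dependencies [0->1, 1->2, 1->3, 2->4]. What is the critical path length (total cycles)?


Compute longest path through dependency graph: dist(Ik) = max over predecessors of dist + latency(Ik).
dist(I0) = latency 1 = 1
dist(I1) = dist(I0) + 2 = 1 + 2 = 3
dist(I2) = dist(I1) + 3 = 3 + 3 = 6
dist(I3) = dist(I1) + 5 = 3 + 5 = 8
dist(I4) = dist(I2) + 3 = 6 + 3 = 9
Critical path = max dist = 9

9


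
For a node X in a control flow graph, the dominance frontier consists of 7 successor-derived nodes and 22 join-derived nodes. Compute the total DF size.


DF(X) = direct successor contributions + join point contributions
= 7 + 22 = 29

29


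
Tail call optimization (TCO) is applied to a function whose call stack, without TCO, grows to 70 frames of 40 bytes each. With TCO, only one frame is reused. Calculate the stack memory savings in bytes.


Without TCO: 70 * 40 = 2800 bytes
With TCO: reuse 1 frame = 40 bytes
Savings = 2800 - 40 = 2760

2760


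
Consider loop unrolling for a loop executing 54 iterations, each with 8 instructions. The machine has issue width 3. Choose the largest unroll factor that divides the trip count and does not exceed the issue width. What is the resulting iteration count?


Largest divisor of 54 <= 3 is 3
New iterations = 54 / 3 = 18

18


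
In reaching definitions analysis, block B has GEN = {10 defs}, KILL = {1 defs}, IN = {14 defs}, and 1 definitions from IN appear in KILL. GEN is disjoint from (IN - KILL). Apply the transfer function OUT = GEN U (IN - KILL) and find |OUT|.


IN - KILL: 14 - 1 = 13 surviving definitions
OUT = GEN + surviving = 10 + 13 = 23

23


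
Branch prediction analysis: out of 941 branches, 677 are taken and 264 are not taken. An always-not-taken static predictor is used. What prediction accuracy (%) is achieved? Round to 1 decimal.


Predictor: always-not-taken
Correct predictions = 264
Accuracy = 264 / 941 * 100 = 28.1%

28.1


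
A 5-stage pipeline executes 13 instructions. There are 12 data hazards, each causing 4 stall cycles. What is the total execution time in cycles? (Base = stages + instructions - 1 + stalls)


Base cycles = 5 + 13 - 1 = 17
Total stalls = 12 * 4 = 48
Total = 17 + 48 = 65

65


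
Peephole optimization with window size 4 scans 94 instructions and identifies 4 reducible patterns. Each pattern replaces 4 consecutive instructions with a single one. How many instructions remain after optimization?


Each match removes 3 instructions.
Total removed = 4 * 3 = 12
Remaining = 94 - 12 = 82

82


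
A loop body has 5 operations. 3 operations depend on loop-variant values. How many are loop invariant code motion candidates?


Invariant candidates = total - loop-dependent
= 5 - 3 = 2

2


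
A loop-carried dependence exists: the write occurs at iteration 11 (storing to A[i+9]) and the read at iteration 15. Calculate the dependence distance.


Distance = read iteration - write iteration
= 15 - 11 = 4

4


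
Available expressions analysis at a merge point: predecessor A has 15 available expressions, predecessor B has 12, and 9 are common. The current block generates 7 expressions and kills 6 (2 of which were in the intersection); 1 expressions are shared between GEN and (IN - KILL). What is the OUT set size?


IN = intersection of predecessors = 9
IN - KILL = 9 - 2 = 7
|OUT| = |GEN| + |IN - KILL| - |GEN ∩ (IN - KILL)| = 7 + 7 - 1 = 13

13


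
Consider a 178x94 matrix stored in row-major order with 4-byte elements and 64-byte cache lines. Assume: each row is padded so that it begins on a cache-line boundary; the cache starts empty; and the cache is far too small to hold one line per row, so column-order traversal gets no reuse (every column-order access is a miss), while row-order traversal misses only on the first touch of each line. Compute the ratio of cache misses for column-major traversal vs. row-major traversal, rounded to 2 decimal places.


Each row occupies 94 * 4 = 376 bytes and starts on a line boundary, so it spans ceil(376 / 64) = 6 cache lines.
Row-major traversal misses (one per line touched): 178 * ceil(94 * 4 / 64) = 1068
Column-major traversal misses (no reuse, every access misses): 178 * 94 = 16732
Ratio = 16732 / 1068 = 15.67

15.67


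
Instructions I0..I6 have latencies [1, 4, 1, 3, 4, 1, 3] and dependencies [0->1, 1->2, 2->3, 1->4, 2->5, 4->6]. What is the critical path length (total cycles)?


Compute longest path through dependency graph: dist(Ik) = max over predecessors of dist + latency(Ik).
dist(I0) = latency 1 = 1
dist(I1) = dist(I0) + 4 = 1 + 4 = 5
dist(I2) = dist(I1) + 1 = 5 + 1 = 6
dist(I3) = dist(I2) + 3 = 6 + 3 = 9
dist(I4) = dist(I1) + 4 = 5 + 4 = 9
dist(I5) = dist(I2) + 1 = 6 + 1 = 7
dist(I6) = dist(I4) + 3 = 9 + 3 = 12
Critical path = max dist = 12

12


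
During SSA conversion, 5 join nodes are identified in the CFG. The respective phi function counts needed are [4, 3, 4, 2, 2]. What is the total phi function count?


Total phi functions = sum of phi functions at each join node
= 4 + 3 + 4 + 2 + 2 = 15

15


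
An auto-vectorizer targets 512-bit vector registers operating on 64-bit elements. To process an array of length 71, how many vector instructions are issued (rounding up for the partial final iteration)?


Width = 512 / 64 = 8 elements per vector op
Iterations = ceil(71 / 8) = 9

9


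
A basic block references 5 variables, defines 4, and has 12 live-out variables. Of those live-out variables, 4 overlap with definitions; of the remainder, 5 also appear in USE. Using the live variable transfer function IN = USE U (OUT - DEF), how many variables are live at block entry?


OUT - DEF: 12 - 4 = 8
|IN| = |USE| + |OUT - DEF| - |USE ∩ (OUT - DEF)| = 5 + 8 - 5 = 8

8


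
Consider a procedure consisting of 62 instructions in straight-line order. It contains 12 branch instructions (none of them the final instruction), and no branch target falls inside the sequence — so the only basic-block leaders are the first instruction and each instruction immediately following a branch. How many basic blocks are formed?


With no in-sequence branch targets, the leaders are the first instruction plus the instruction after each branch.
Number of basic blocks = branches + 1
= 12 + 1 = 13

13


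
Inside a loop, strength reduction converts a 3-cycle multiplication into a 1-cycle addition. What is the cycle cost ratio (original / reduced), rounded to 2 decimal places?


Ratio = mult_cost / add_cost = 3 / 1 = 3.0

3.0


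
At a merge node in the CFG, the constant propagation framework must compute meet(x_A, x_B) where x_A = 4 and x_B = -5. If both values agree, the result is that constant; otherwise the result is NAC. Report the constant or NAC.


Meet operation: if both paths give the same constant, result is that constant; if they differ, result is NAC (not-a-constant).
Path A: 4, Path B: -5 -> differ
Result: not-a-constant -> NAC

NAC


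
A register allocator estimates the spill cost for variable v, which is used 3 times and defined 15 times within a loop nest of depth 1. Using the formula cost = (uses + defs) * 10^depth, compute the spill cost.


uses + defs = 3 + 15 = 18
10^1 = 10
Spill cost = 18 * 10 = 180

180


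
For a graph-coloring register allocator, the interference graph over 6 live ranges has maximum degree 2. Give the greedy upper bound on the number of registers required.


Greedy coloring never needs more than (max_degree + 1) colors: when coloring a vertex, at most max_degree neighbors are already colored.
Upper bound = 2 + 1 = 3

3


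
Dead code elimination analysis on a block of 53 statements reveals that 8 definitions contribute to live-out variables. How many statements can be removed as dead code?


Dead code = total statements - live definitions
= 53 - 8 = 45

45


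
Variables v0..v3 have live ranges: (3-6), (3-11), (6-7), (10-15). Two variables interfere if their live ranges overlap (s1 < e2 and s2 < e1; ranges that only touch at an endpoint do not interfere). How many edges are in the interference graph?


Check all pairs for overlapping intervals.
Two intervals (s1,e1) and (s2,e2) overlap if s1 < e2 and s2 < e1.
v0 (3-6) vs v1..v3: overlaps v1 -> 1
v1 (3-11) vs v2..v3: overlaps v2, v3 -> 2
v2 (6-7) vs v3: overlaps none -> 0
Total overlapping pairs = 1 + 2 + 0 = 3

3


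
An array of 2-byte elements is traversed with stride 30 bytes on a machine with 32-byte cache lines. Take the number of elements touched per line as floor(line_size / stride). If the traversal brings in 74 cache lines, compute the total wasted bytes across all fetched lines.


Elements per line = floor(32 / 30) = 1
Bytes used per line = 1 * 2 = 2
Wasted per line = 32 - 2 = 30
Total wasted = 30 * 74 = 2220

2220


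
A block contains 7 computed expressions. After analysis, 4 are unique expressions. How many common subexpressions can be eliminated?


CSE count = total expressions - unique expressions
= 7 - 4 = 3

3


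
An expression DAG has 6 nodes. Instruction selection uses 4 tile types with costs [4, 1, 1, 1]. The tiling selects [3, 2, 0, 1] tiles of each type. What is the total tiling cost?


Total cost = sum(count_i * cost_i)
= 3*4 + 2*1 + 0*1 + 1*1
= 15

15


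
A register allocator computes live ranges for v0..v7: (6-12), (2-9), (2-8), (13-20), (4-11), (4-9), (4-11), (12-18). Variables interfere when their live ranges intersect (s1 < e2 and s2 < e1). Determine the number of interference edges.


Check all pairs for overlapping intervals.
Two intervals (s1,e1) and (s2,e2) overlap if s1 < e2 and s2 < e1.
v0 (6-12) vs v1..v7: overlaps v1, v2, v4, v5, v6 -> 5
v1 (2-9) vs v2..v7: overlaps v2, v4, v5, v6 -> 4
v2 (2-8) vs v3..v7: overlaps v4, v5, v6 -> 3
v3 (13-20) vs v4..v7: overlaps v7 -> 1
v4 (4-11) vs v5..v7: overlaps v5, v6 -> 2
v5 (4-9) vs v6..v7: overlaps v6 -> 1
v6 (4-11) vs v7: overlaps none -> 0
Total overlapping pairs = 5 + 4 + 3 + 1 + 2 + 1 + 0 = 16

16


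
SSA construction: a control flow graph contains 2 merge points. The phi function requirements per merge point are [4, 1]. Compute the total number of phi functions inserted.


Total phi functions = sum of phi functions at each join node
= 4 + 1 = 5

5


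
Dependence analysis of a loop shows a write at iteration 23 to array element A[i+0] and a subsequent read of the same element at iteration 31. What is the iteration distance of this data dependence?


Distance = read iteration - write iteration
= 31 - 23 = 8

8


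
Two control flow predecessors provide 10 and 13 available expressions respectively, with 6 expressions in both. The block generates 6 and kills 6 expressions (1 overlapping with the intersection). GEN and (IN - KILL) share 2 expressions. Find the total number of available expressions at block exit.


IN = intersection of predecessors = 6
IN - KILL = 6 - 1 = 5
|OUT| = |GEN| + |IN - KILL| - |GEN ∩ (IN - KILL)| = 6 + 5 - 2 = 9

9
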